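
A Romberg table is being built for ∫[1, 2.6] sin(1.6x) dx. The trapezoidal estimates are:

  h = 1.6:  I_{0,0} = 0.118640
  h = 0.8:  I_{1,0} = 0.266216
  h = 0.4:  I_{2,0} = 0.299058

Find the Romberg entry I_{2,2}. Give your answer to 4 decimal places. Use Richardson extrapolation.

I_{1,1} = 0.266216 + (0.266216 − 0.118640)/3 = 0.315408
I_{2,1} = (4·0.299058 − 0.266216) / 3 = 0.310005
I_{2,2} = (16·0.310005 − 0.315408) / 15 = 0.309645

0.3096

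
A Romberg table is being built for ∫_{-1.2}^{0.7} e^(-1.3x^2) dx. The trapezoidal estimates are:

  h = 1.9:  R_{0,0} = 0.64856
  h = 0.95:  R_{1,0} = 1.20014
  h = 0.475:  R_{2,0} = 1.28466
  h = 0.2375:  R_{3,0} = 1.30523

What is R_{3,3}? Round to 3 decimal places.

Richardson extrapolation on the trapezoidal column (denominator 4−1=3):
R_{1,1} = (4·1.20014 − 0.64856) / 3 = 1.38400
R_{2,1} = (4·1.28466 − 1.20014) / 3 = 1.31283
R_{3,1} = (4·1.30523 − 1.28466) / 3 = 1.31209
R_{2,2} = 1.31283 + (1.31283 − 1.38400)/15 = 1.30809
R_{3,2} = (16·1.31209 − 1.31283) / 15 = 1.31204
R_{3,3} = 1.31204 + (1.31204 − 1.30809)/63 = 1.31210

1.312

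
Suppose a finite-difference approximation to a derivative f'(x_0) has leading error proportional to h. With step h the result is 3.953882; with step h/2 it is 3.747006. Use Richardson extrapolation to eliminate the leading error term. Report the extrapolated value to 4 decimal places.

The leading error scales as h; refining by a factor of 2 reduces it by 2^1 = 2.
Extrapolated value = (2·A(h/2) − A(h)) / (2 − 1)
= (2·3.747006 − 3.953882) / 1
= 3.540130 / 1 = 3.540130

3.5401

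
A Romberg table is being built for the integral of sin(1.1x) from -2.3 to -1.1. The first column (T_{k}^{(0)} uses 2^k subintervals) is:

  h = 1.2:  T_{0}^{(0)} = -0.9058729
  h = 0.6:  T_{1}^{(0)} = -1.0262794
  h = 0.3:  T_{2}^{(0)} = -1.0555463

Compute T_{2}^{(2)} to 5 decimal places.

Richardson extrapolation on the trapezoidal column (denominator 4−1=3):
T_{1}^{(1)} = (4·(-1.0262794) − (-0.9058729)) / 3 = -1.0664149
T_{2}^{(1)} = (4·(-1.0555463) − (-1.0262794)) / 3 = -1.0653019
T_{2}^{(2)} = -1.0653019 + (-1.0653019 − (-1.0664149))/15 = -1.0652277
(Column j=1 coincides with Simpson's rule on the same nodes.)

-1.06523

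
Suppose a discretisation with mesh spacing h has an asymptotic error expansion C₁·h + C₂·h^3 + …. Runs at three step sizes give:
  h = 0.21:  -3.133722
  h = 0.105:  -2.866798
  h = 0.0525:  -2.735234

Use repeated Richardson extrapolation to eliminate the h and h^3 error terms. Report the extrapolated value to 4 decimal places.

First eliminate the h term (factor 2^1 = 2):
  B₁ = (2·(-2.866798) − (-3.133722))/1 = -2.599874
  B₂ = (2·(-2.735234) − (-2.866798))/1 = -2.603670
Then eliminate the h^3 term (factor 2^3 = 8):
  (8·(-2.603670) − (-2.599874))/7 = -2.604212

-2.6042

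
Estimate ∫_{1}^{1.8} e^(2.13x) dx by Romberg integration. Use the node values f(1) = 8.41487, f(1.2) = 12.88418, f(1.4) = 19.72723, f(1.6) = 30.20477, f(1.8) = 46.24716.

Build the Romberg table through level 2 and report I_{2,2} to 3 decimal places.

17.762

I_{0,0} (trapezoid, 1 panel, h=0.8000): 21.86481
I_{1,0} (trapezoid, 2 panels, h=0.4000): 18.82330
I_{2,0} (trapezoid, 4 panels, h=0.2000): 18.02944
I_{1,1} = 18.82330 + (18.82330 − 21.86481)/3 = 17.80946
I_{2,1} = 18.02944 + (18.02944 − 18.82330)/3 = 17.76482
I_{2,2} = 17.76482 + (17.76482 − 17.80946)/15 = 17.76184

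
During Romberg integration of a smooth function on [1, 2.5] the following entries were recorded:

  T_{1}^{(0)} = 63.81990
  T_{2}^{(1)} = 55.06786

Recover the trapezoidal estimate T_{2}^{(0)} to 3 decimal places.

From T_{2}^{(1)} = (4·T_{2}^{(0)} − T_{1}^{(0)})/3, solve for T_{2}^{(0)}:
4·T_{2}^{(0)} = 3·55.06786 + 63.81990 = 229.02348
T_{2}^{(0)} = 57.25587

57.256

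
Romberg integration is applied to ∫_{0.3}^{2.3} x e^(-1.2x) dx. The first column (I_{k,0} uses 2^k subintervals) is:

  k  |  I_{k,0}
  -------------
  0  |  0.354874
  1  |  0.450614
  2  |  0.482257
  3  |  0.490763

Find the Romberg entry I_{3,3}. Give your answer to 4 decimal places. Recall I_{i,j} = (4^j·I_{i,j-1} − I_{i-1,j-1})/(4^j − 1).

0.4937

I_{1,1} = 0.450614 + (0.450614 − 0.354874)/3 = 0.482527
I_{2,1} = (4·0.482257 − 0.450614) / 3 = 0.492805
I_{3,1} = 0.490763 + (0.490763 − 0.482257)/3 = 0.493598
I_{2,2} = (16·0.492805 − 0.482527) / 15 = 0.493490
I_{3,2} = 0.493598 + (0.493598 − 0.492805)/15 = 0.493651
I_{3,3} = 0.493651 + (0.493651 − 0.493490)/63 = 0.493654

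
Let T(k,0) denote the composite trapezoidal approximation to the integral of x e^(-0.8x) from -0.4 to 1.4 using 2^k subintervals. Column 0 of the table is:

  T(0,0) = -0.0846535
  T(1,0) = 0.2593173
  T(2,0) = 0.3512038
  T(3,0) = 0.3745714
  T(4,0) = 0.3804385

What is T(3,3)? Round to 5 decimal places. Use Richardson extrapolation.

Richardson extrapolation on the trapezoidal column (denominator 4−1=3):
T(1,1) = 0.2593173 + (0.2593173 − (-0.0846535))/3 = 0.3739742
T(2,1) = (4·0.3512038 − 0.2593173) / 3 = 0.3818326
T(3,1) = 0.3745714 + (0.3745714 − 0.3512038)/3 = 0.3823606
T(2,2) = (16·0.3818326 − 0.3739742) / 15 = 0.3823565
T(3,2) = (16·0.3823606 − 0.3818326) / 15 = 0.3823958
T(3,3) = (64·0.3823958 − 0.3823565) / 63 = 0.3823964

0.38240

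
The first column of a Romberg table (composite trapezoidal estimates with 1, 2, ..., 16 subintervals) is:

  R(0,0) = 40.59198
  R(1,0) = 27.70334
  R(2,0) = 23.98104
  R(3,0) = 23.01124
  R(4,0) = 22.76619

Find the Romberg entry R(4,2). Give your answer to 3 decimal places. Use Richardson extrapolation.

22.684

R(3,1) = (4·23.01124 − 23.98104) / 3 = 22.68797
R(4,1) = (4·22.76619 − 23.01124) / 3 = 22.68451
R(4,2) = (16·22.68451 − 22.68797) / 15 = 22.68428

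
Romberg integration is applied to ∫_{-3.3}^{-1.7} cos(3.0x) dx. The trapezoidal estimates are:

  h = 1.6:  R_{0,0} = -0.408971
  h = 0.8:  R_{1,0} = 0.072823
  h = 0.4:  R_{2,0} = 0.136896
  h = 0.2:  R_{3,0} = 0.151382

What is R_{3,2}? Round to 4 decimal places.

Richardson extrapolation on the trapezoidal column (denominator 4−1=3):
R_{2,1} = (4·0.136896 − 0.072823) / 3 = 0.158254
R_{3,1} = (4·0.151382 − 0.136896) / 3 = 0.156211
R_{3,2} = (16·0.156211 − 0.158254) / 15 = 0.156075

0.1561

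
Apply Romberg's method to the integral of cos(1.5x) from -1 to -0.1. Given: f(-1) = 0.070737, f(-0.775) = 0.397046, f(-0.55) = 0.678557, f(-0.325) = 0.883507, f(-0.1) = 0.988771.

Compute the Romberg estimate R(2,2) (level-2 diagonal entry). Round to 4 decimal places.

0.5654

R(0,0) (trapezoid, 1 panel, h=0.9000): 0.476779
R(1,0) (trapezoid, 2 panels, h=0.4500): 0.543740
R(2,0) (trapezoid, 4 panels, h=0.2250): 0.559994
R(1,1) = 0.543740 + (0.543740 − 0.476779)/3 = 0.566060
R(2,1) = 0.559994 + (0.559994 − 0.543740)/3 = 0.565412
R(2,2) = 0.565412 + (0.565412 − 0.566060)/15 = 0.565369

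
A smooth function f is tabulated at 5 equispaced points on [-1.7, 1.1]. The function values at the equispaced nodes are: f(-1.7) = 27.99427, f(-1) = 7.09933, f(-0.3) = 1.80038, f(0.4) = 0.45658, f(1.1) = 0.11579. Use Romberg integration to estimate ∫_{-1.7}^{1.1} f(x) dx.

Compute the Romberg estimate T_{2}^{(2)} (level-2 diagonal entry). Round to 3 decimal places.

14.316

T_{0}^{(0)} (trapezoid, 1 panel, h=2.8000): 39.35408
T_{1}^{(0)} (trapezoid, 2 panels, h=1.4000): 22.19757
T_{2}^{(0)} (trapezoid, 4 panels, h=0.7000): 16.38792
T_{1}^{(1)} = 22.19757 + (22.19757 − 39.35408)/3 = 16.47873
T_{2}^{(1)} = 16.38792 + (16.38792 − 22.19757)/3 = 14.45137
T_{2}^{(2)} = 14.45137 + (14.45137 − 16.47873)/15 = 14.31621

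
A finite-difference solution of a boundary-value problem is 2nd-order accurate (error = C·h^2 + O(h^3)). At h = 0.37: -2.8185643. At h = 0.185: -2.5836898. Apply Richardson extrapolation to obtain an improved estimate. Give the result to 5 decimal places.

The leading error scales as h^2; refining by a factor of 2 reduces it by 2^2 = 4.
Extrapolated value = (4·A(h/2) − A(h)) / (4 − 1)
= (4·(-2.5836898) − (-2.8185643)) / 3
= -7.5161949 / 3 = -2.5053983

-2.50540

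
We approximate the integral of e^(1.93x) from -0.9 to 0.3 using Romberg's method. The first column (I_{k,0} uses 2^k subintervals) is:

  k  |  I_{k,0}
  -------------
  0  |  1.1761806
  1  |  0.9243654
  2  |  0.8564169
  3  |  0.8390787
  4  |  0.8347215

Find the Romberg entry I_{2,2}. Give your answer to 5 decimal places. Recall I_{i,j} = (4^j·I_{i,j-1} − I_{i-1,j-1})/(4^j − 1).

Richardson extrapolation on the trapezoidal column (denominator 4−1=3):
I_{1,1} = 0.9243654 + (0.9243654 − 1.1761806)/3 = 0.8404270
I_{2,1} = (4·0.8564169 − 0.9243654) / 3 = 0.8337674
I_{2,2} = (16·0.8337674 − 0.8404270) / 15 = 0.8333234
(Column j=1 coincides with Simpson's rule on the same nodes.)

0.83332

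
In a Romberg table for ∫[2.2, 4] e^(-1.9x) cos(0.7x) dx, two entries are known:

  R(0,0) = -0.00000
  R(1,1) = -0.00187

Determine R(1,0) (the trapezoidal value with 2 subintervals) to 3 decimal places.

-0.001

From R(1,1) = (4·R(1,0) − R(0,0))/3, solve for R(1,0):
4·R(1,0) = 3·(-0.00187) + -0.00000 = -0.00561
R(1,0) = -0.00140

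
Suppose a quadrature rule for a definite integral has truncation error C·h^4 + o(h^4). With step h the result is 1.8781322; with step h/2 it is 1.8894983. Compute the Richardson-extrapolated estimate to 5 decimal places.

1.89026

The leading error scales as h^4; refining by a factor of 2 reduces it by 2^4 = 16.
Extrapolated value = (16·A(h/2) − A(h)) / (16 − 1)
= (16·1.8894983 − 1.8781322) / 15
= 28.3538406 / 15 = 1.8902560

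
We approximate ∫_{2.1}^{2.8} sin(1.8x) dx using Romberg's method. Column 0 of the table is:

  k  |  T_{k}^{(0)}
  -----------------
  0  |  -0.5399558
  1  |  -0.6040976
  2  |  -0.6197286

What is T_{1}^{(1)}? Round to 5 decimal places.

T_{1}^{(1)} = (4·(-0.6040976) − (-0.5399558)) / 3 = -0.6254782

-0.62548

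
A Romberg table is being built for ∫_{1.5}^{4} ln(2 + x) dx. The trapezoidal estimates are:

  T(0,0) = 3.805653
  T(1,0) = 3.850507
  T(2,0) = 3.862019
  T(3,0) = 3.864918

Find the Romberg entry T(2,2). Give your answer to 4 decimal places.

3.8659

T(1,1) = (4·3.850507 − 3.805653) / 3 = 3.865458
T(2,1) = (4·3.862019 − 3.850507) / 3 = 3.865856
T(2,2) = 3.865856 + (3.865856 − 3.865458)/15 = 3.865883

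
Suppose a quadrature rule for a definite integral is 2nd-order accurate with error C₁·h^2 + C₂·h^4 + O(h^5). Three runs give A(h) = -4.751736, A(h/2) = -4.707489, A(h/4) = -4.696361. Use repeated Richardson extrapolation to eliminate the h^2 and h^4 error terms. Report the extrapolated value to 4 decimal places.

-4.6926

First eliminate the h^2 term (factor 2^2 = 4):
  B₁ = (4·(-4.707489) − (-4.751736))/3 = -4.692740
  B₂ = (4·(-4.696361) − (-4.707489))/3 = -4.692652
Then eliminate the h^4 term (factor 2^4 = 16):
  (16·(-4.692652) − (-4.692740))/15 = -4.692646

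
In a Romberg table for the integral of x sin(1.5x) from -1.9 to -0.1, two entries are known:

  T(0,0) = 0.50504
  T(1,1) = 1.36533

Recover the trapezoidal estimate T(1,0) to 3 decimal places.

From T(1,1) = (4·T(1,0) − T(0,0))/3, solve for T(1,0):
4·T(1,0) = 3·1.36533 + 0.50504 = 4.60103
T(1,0) = 1.15026

1.150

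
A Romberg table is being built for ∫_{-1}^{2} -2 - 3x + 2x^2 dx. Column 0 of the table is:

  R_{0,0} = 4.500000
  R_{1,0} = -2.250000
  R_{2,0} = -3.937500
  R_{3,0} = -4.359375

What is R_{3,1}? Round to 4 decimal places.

-4.5000

R_{3,1} = -4.359375 + (-4.359375 − (-3.937500))/3 = -4.500000
(Column j=1 coincides with Simpson's rule on the same nodes.)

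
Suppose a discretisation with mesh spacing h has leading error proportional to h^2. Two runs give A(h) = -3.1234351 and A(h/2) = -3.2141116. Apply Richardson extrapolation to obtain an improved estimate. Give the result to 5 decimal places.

-3.24434

The leading error scales as h^2; refining by a factor of 2 reduces it by 2^2 = 4.
Extrapolated value = (4·A(h/2) − A(h)) / (4 − 1)
= (4·(-3.2141116) − (-3.1234351)) / 3
= -9.7330113 / 3 = -3.2443371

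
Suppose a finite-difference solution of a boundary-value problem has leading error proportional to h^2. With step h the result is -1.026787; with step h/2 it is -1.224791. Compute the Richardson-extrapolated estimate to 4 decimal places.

The leading error scales as h^2; refining by a factor of 2 reduces it by 2^2 = 4.
Extrapolated value = (4·A(h/2) − A(h)) / (4 − 1)
= (4·(-1.224791) − (-1.026787)) / 3
= -3.872377 / 3 = -1.290792

-1.2908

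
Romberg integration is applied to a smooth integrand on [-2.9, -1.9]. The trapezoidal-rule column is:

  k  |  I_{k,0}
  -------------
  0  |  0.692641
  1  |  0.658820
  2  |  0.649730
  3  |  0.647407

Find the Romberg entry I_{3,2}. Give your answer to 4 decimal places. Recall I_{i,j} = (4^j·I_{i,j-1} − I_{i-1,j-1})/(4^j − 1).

0.6466

Richardson extrapolation on the trapezoidal column (denominator 4−1=3):
I_{2,1} = 0.649730 + (0.649730 − 0.658820)/3 = 0.646700
I_{3,1} = 0.647407 + (0.647407 − 0.649730)/3 = 0.646633
I_{3,2} = (16·0.646633 − 0.646700) / 15 = 0.646629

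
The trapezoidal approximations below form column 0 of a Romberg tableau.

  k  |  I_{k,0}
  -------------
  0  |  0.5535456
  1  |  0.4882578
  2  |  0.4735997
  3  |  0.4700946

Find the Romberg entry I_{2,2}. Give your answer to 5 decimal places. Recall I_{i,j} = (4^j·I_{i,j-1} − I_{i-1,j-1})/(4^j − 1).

I_{1,1} = (4·0.4882578 − 0.5535456) / 3 = 0.4664952
I_{2,1} = (4·0.4735997 − 0.4882578) / 3 = 0.4687137
I_{2,2} = (16·0.4687137 − 0.4664952) / 15 = 0.4688616

0.46886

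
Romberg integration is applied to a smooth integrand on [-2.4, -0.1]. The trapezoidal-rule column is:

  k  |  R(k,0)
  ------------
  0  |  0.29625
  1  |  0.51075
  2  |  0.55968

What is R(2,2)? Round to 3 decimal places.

Richardson extrapolation on the trapezoidal column (denominator 4−1=3):
R(1,1) = (4·0.51075 − 0.29625) / 3 = 0.58225
R(2,1) = (4·0.55968 − 0.51075) / 3 = 0.57599
R(2,2) = 0.57599 + (0.57599 − 0.58225)/15 = 0.57557

0.576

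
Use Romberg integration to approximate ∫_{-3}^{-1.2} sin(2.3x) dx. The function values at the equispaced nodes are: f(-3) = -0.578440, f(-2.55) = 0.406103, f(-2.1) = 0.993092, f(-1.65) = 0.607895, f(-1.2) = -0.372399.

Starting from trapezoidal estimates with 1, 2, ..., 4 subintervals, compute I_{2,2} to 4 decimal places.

I_{0,0} (trapezoid, 1 panel, h=1.8000): -0.855755
I_{1,0} (trapezoid, 2 panels, h=0.9000): 0.465905
I_{2,0} (trapezoid, 4 panels, h=0.4500): 0.689252
I_{1,1} = 0.465905 + (0.465905 − (-0.855755))/3 = 0.906458
I_{2,1} = 0.689252 + (0.689252 − 0.465905)/3 = 0.763701
I_{2,2} = 0.763701 + (0.763701 − 0.906458)/15 = 0.754184

0.7542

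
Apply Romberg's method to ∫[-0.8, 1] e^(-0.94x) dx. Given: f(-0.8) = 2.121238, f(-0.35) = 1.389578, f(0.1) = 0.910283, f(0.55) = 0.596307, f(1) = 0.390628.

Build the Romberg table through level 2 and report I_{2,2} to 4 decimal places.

1.8411

I_{0,0} (trapezoid, 1 panel, h=1.8000): 2.260679
I_{1,0} (trapezoid, 2 panels, h=0.9000): 1.949594
I_{2,0} (trapezoid, 4 panels, h=0.4500): 1.868445
I_{1,1} = 1.949594 + (1.949594 − 2.260679)/3 = 1.845899
I_{2,1} = 1.868445 + (1.868445 − 1.949594)/3 = 1.841395
I_{2,2} = 1.841395 + (1.841395 − 1.845899)/15 = 1.841095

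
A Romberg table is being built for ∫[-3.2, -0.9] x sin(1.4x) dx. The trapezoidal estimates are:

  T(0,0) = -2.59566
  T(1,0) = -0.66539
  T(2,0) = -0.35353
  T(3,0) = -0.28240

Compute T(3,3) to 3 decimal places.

-0.259

Richardson extrapolation on the trapezoidal column (denominator 4−1=3):
T(1,1) = (4·(-0.66539) − (-2.59566)) / 3 = -0.02197
T(2,1) = -0.35353 + (-0.35353 − (-0.66539))/3 = -0.24958
T(3,1) = (4·(-0.28240) − (-0.35353)) / 3 = -0.25869
T(2,2) = (16·(-0.24958) − (-0.02197)) / 15 = -0.26475
T(3,2) = (16·(-0.25869) − (-0.24958)) / 15 = -0.25930
T(3,3) = -0.25930 + (-0.25930 − (-0.26475))/63 = -0.25921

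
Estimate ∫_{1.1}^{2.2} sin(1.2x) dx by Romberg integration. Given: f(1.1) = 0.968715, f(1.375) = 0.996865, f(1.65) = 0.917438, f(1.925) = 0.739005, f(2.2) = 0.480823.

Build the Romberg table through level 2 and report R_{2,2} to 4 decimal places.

0.9375

R_{0,0} (trapezoid, 1 panel, h=1.1000): 0.797246
R_{1,0} (trapezoid, 2 panels, h=0.5500): 0.903214
R_{2,0} (trapezoid, 4 panels, h=0.2750): 0.928971
R_{1,1} = 0.903214 + (0.903214 − 0.797246)/3 = 0.938537
R_{2,1} = 0.928971 + (0.928971 − 0.903214)/3 = 0.937557
R_{2,2} = 0.937557 + (0.937557 − 0.938537)/15 = 0.937492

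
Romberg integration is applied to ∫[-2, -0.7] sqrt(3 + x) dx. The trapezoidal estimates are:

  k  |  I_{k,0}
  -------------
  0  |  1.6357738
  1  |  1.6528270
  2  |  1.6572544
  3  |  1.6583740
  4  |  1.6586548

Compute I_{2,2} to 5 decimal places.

1.65874

I_{1,1} = 1.6528270 + (1.6528270 − 1.6357738)/3 = 1.6585114
I_{2,1} = 1.6572544 + (1.6572544 − 1.6528270)/3 = 1.6587302
I_{2,2} = (16·1.6587302 − 1.6585114) / 15 = 1.6587448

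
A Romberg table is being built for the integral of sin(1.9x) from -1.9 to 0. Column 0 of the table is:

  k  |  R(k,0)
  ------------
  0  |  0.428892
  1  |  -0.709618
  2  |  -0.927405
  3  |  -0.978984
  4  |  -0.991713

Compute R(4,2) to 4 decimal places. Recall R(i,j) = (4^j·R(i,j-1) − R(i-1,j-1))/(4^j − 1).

-0.9959

R(3,1) = (4·(-0.978984) − (-0.927405)) / 3 = -0.996177
R(4,1) = (4·(-0.991713) − (-0.978984)) / 3 = -0.995956
R(4,2) = -0.995956 + (-0.995956 − (-0.996177))/15 = -0.995941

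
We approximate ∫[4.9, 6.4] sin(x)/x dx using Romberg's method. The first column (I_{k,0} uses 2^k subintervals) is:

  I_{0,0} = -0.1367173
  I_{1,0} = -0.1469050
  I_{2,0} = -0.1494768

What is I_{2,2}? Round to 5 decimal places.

Richardson extrapolation on the trapezoidal column (denominator 4−1=3):
I_{1,1} = (4·(-0.1469050) − (-0.1367173)) / 3 = -0.1503009
I_{2,1} = -0.1494768 + (-0.1494768 − (-0.1469050))/3 = -0.1503341
I_{2,2} = -0.1503341 + (-0.1503341 − (-0.1503009))/15 = -0.1503363

-0.15034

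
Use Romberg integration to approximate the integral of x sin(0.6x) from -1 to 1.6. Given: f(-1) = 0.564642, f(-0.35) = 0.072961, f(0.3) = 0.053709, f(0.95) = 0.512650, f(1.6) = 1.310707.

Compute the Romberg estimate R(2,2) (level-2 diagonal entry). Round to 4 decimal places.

0.9392

R(0,0) (trapezoid, 1 panel, h=2.6000): 2.437954
R(1,0) (trapezoid, 2 panels, h=1.3000): 1.288799
R(2,0) (trapezoid, 4 panels, h=0.6500): 1.025046
R(1,1) = 1.288799 + (1.288799 − 2.437954)/3 = 0.905747
R(2,1) = 1.025046 + (1.025046 − 1.288799)/3 = 0.937128
R(2,2) = 0.937128 + (0.937128 − 0.905747)/15 = 0.939220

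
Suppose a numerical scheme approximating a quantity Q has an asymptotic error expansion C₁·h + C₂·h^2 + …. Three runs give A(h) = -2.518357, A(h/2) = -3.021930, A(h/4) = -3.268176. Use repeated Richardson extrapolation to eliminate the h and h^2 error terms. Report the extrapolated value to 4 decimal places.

First eliminate the h term (factor 2^1 = 2):
  B₁ = (2·(-3.021930) − (-2.518357))/1 = -3.525503
  B₂ = (2·(-3.268176) − (-3.021930))/1 = -3.514422
Then eliminate the h^2 term (factor 2^2 = 4):
  (4·(-3.514422) − (-3.525503))/3 = -3.510728

-3.5107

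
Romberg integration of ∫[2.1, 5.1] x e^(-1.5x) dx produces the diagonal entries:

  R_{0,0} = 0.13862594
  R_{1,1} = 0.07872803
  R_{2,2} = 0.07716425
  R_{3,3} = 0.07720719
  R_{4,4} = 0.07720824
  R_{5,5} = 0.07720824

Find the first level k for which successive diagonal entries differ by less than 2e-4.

|R_{1,1} − R_{0,0}| = 0.05989791 ≥ 2e-4
|R_{2,2} − R_{1,1}| = 0.00156378 ≥ 2e-4
|R_{3,3} − R_{2,2}| = 0.00004294 < 2e-4

k = 3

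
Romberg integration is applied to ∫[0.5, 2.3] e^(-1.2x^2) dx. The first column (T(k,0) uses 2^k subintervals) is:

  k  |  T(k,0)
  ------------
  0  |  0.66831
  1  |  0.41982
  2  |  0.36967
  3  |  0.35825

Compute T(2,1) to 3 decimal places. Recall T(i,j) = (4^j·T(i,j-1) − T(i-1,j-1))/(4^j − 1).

0.353

T(2,1) = (4·0.36967 − 0.41982) / 3 = 0.35295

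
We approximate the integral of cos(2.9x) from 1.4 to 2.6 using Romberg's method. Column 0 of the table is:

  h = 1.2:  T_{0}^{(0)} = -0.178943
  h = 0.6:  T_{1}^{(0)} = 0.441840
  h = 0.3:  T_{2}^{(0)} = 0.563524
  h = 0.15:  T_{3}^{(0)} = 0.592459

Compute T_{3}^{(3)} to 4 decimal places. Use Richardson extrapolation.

0.6020

Richardson extrapolation on the trapezoidal column (denominator 4−1=3):
T_{1}^{(1)} = 0.441840 + (0.441840 − (-0.178943))/3 = 0.648768
T_{2}^{(1)} = 0.563524 + (0.563524 − 0.441840)/3 = 0.604085
T_{3}^{(1)} = 0.592459 + (0.592459 − 0.563524)/3 = 0.602104
T_{2}^{(2)} = 0.604085 + (0.604085 − 0.648768)/15 = 0.601106
T_{3}^{(2)} = 0.602104 + (0.602104 − 0.604085)/15 = 0.601972
T_{3}^{(3)} = (64·0.601972 − 0.601106) / 63 = 0.601986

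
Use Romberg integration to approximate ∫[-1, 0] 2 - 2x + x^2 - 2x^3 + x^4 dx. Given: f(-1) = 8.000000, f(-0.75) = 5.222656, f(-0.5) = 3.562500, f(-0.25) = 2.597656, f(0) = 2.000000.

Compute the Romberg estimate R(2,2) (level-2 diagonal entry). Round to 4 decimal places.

4.0333

R(0,0) (trapezoid, 1 panel, h=1.0000): 5.000000
R(1,0) (trapezoid, 2 panels, h=0.5000): 4.281250
R(2,0) (trapezoid, 4 panels, h=0.2500): 4.095703
R(1,1) = 4.281250 + (4.281250 − 5.000000)/3 = 4.041667
R(2,1) = 4.095703 + (4.095703 − 4.281250)/3 = 4.033854
R(2,2) = 4.033854 + (4.033854 − 4.041667)/15 = 4.033333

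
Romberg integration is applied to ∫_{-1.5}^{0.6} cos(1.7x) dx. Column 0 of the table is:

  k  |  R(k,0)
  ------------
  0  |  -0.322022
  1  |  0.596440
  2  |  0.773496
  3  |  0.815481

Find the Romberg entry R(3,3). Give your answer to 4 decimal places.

R(1,1) = 0.596440 + (0.596440 − (-0.322022))/3 = 0.902594
R(2,1) = (4·0.773496 − 0.596440) / 3 = 0.832515
R(3,1) = 0.815481 + (0.815481 − 0.773496)/3 = 0.829476
R(2,2) = 0.832515 + (0.832515 − 0.902594)/15 = 0.827843
R(3,2) = 0.829476 + (0.829476 − 0.832515)/15 = 0.829273
R(3,3) = 0.829273 + (0.829273 − 0.827843)/63 = 0.829296

0.8293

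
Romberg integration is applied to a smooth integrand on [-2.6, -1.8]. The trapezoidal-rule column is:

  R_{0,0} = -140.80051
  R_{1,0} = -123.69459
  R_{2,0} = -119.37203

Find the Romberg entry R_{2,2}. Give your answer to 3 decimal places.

R_{1,1} = -123.69459 + (-123.69459 − (-140.80051))/3 = -117.99262
R_{2,1} = (4·(-119.37203) − (-123.69459)) / 3 = -117.93118
R_{2,2} = -117.93118 + (-117.93118 − (-117.99262))/15 = -117.92708
(Column j=1 coincides with Simpson's rule on the same nodes.)

-117.927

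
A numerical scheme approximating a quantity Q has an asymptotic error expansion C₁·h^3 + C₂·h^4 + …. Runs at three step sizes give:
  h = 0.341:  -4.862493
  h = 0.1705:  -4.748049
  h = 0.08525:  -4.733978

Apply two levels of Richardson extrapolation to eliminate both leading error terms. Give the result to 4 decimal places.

-4.7320

First eliminate the h^3 term (factor 2^3 = 8):
  B₁ = (8·(-4.748049) − (-4.862493))/7 = -4.731700
  B₂ = (8·(-4.733978) − (-4.748049))/7 = -4.731968
Then eliminate the h^4 term (factor 2^4 = 16):
  (16·(-4.731968) − (-4.731700))/15 = -4.731986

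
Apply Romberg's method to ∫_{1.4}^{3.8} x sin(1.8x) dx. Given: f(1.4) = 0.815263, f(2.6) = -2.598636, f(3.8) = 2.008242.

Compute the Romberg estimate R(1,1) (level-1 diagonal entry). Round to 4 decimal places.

R(0,0) (trapezoid, 1 panel, h=2.4000): 3.388206
R(1,0) (trapezoid, 2 panels, h=1.2000): -1.424260
R(1,1) = -1.424260 + (-1.424260 − 3.388206)/3 = -3.028415

-3.0284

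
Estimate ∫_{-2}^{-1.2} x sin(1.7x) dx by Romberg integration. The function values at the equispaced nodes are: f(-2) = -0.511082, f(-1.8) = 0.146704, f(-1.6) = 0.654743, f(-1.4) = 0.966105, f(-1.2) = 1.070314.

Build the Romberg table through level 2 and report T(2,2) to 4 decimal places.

0.4212

T(0,0) (trapezoid, 1 panel, h=0.8000): 0.223693
T(1,0) (trapezoid, 2 panels, h=0.4000): 0.373744
T(2,0) (trapezoid, 4 panels, h=0.2000): 0.409434
T(1,1) = 0.373744 + (0.373744 − 0.223693)/3 = 0.423761
T(2,1) = 0.409434 + (0.409434 − 0.373744)/3 = 0.421331
T(2,2) = 0.421331 + (0.421331 − 0.423761)/15 = 0.421169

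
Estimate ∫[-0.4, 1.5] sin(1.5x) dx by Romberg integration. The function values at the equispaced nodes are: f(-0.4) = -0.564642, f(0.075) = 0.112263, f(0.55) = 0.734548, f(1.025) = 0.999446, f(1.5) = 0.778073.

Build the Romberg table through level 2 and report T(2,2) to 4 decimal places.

T(0,0) (trapezoid, 1 panel, h=1.9000): 0.202759
T(1,0) (trapezoid, 2 panels, h=0.9500): 0.799200
T(2,0) (trapezoid, 4 panels, h=0.4750): 0.927662
T(1,1) = 0.799200 + (0.799200 − 0.202759)/3 = 0.998014
T(2,1) = 0.927662 + (0.927662 − 0.799200)/3 = 0.970483
T(2,2) = 0.970483 + (0.970483 − 0.998014)/15 = 0.968648

0.9686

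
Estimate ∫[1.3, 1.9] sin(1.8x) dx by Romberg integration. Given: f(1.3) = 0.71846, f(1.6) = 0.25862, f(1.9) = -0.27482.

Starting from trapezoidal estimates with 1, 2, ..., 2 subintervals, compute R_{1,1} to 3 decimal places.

0.148

R_{0,0} (trapezoid, 1 panel, h=0.6000): 0.13309
R_{1,0} (trapezoid, 2 panels, h=0.3000): 0.14413
R_{1,1} = 0.14413 + (0.14413 − 0.13309)/3 = 0.14781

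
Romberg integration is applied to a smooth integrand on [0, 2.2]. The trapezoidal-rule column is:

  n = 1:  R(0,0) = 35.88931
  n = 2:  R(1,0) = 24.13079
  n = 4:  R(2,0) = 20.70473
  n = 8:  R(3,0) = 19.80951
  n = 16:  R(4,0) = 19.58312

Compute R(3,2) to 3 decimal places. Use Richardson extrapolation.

19.508

Richardson extrapolation on the trapezoidal column (denominator 4−1=3):
R(2,1) = (4·20.70473 − 24.13079) / 3 = 19.56271
R(3,1) = 19.80951 + (19.80951 − 20.70473)/3 = 19.51110
R(3,2) = (16·19.51110 − 19.56271) / 15 = 19.50766
(Column j=1 coincides with Simpson's rule on the same nodes.)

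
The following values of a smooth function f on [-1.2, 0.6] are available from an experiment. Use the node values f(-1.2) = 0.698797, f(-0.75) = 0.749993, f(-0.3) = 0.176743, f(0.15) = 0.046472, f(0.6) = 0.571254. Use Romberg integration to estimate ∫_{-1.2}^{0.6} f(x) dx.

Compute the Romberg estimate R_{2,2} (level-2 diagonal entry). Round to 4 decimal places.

R_{0,0} (trapezoid, 1 panel, h=1.8000): 1.143046
R_{1,0} (trapezoid, 2 panels, h=0.9000): 0.730592
R_{2,0} (trapezoid, 4 panels, h=0.4500): 0.723705
R_{1,1} = 0.730592 + (0.730592 − 1.143046)/3 = 0.593107
R_{2,1} = 0.723705 + (0.723705 − 0.730592)/3 = 0.721409
R_{2,2} = 0.721409 + (0.721409 − 0.593107)/15 = 0.729962

0.7300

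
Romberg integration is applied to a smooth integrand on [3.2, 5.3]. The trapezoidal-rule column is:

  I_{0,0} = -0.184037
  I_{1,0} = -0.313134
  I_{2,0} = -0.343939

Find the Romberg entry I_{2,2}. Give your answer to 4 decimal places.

I_{1,1} = (4·(-0.313134) − (-0.184037)) / 3 = -0.356166
I_{2,1} = (4·(-0.343939) − (-0.313134)) / 3 = -0.354207
I_{2,2} = (16·(-0.354207) − (-0.356166)) / 15 = -0.354076

-0.3541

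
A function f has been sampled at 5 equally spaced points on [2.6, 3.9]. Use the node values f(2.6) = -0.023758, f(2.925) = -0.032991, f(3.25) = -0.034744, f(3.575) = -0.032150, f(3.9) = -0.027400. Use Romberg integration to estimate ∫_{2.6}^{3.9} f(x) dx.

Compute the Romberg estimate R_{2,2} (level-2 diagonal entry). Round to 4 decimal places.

-0.0413

R_{0,0} (trapezoid, 1 panel, h=1.3000): -0.033253
R_{1,0} (trapezoid, 2 panels, h=0.6500): -0.039210
R_{2,0} (trapezoid, 4 panels, h=0.3250): -0.040776
R_{1,1} = -0.039210 + (-0.039210 − (-0.033253))/3 = -0.041196
R_{2,1} = -0.040776 + (-0.040776 − (-0.039210))/3 = -0.041298
R_{2,2} = -0.041298 + (-0.041298 − (-0.041196))/15 = -0.041305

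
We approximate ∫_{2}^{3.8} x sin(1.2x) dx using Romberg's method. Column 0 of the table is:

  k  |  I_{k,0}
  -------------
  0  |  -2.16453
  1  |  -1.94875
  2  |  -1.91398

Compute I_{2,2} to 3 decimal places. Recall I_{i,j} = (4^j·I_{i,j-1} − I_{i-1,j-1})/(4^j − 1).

Richardson extrapolation on the trapezoidal column (denominator 4−1=3):
I_{1,1} = (4·(-1.94875) − (-2.16453)) / 3 = -1.87682
I_{2,1} = -1.91398 + (-1.91398 − (-1.94875))/3 = -1.90239
I_{2,2} = -1.90239 + (-1.90239 − (-1.87682))/15 = -1.90409
(Column j=1 coincides with Simpson's rule on the same nodes.)

-1.904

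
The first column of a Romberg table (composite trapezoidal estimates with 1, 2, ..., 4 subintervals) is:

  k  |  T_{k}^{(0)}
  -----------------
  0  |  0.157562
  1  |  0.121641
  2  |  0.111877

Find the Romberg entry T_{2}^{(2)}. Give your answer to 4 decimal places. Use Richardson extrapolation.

0.1086

Richardson extrapolation on the trapezoidal column (denominator 4−1=3):
T_{1}^{(1)} = (4·0.121641 − 0.157562) / 3 = 0.109667
T_{2}^{(1)} = (4·0.111877 − 0.121641) / 3 = 0.108622
T_{2}^{(2)} = 0.108622 + (0.108622 − 0.109667)/15 = 0.108552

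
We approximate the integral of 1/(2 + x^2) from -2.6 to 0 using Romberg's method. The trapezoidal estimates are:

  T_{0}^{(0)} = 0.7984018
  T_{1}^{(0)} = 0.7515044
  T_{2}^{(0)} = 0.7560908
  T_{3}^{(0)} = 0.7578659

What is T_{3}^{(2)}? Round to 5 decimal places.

0.75851

T_{2}^{(1)} = (4·0.7560908 − 0.7515044) / 3 = 0.7576196
T_{3}^{(1)} = (4·0.7578659 − 0.7560908) / 3 = 0.7584576
T_{3}^{(2)} = 0.7584576 + (0.7584576 − 0.7576196)/15 = 0.7585135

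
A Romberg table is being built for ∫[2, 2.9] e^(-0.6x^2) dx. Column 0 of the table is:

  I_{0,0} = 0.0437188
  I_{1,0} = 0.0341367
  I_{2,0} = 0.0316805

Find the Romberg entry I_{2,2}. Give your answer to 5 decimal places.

I_{1,1} = (4·0.0341367 − 0.0437188) / 3 = 0.0309427
I_{2,1} = (4·0.0316805 − 0.0341367) / 3 = 0.0308618
I_{2,2} = 0.0308618 + (0.0308618 − 0.0309427)/15 = 0.0308564

0.03086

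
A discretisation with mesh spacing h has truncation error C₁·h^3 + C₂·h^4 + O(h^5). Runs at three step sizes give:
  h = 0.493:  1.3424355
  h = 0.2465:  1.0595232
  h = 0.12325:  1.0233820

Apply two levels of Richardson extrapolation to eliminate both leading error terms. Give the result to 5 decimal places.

First eliminate the h^3 term (factor 2^3 = 8):
  B₁ = (8·1.0595232 − 1.3424355)/7 = 1.0191072
  B₂ = (8·1.0233820 − 1.0595232)/7 = 1.0182190
Then eliminate the h^4 term (factor 2^4 = 16):
  (16·1.0182190 − 1.0191072)/15 = 1.0181598

1.01816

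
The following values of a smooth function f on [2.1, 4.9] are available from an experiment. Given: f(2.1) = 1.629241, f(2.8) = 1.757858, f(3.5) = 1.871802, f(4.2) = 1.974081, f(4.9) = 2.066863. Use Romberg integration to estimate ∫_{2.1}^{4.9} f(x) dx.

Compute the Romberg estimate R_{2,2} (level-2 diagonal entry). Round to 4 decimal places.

R_{0,0} (trapezoid, 1 panel, h=2.8000): 5.174546
R_{1,0} (trapezoid, 2 panels, h=1.4000): 5.207796
R_{2,0} (trapezoid, 4 panels, h=0.7000): 5.216255
R_{1,1} = 5.207796 + (5.207796 − 5.174546)/3 = 5.218879
R_{2,1} = 5.216255 + (5.216255 − 5.207796)/3 = 5.219075
R_{2,2} = 5.219075 + (5.219075 − 5.218879)/15 = 5.219088

5.2191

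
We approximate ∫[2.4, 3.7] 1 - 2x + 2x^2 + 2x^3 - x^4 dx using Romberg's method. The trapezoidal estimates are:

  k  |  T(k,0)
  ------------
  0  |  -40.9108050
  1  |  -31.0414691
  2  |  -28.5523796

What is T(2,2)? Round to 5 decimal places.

-27.72075

T(1,1) = -31.0414691 + (-31.0414691 − (-40.9108050))/3 = -27.7516905
T(2,1) = -28.5523796 + (-28.5523796 − (-31.0414691))/3 = -27.7226831
T(2,2) = -27.7226831 + (-27.7226831 − (-27.7516905))/15 = -27.7207493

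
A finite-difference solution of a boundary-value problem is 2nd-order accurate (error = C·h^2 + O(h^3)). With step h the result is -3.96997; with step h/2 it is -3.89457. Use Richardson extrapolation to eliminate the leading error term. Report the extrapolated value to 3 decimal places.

The leading error scales as h^2; refining by a factor of 2 reduces it by 2^2 = 4.
Extrapolated value = (4·A(h/2) − A(h)) / (4 − 1)
= (4·(-3.89457) − (-3.96997)) / 3
= -11.60831 / 3 = -3.86944

-3.869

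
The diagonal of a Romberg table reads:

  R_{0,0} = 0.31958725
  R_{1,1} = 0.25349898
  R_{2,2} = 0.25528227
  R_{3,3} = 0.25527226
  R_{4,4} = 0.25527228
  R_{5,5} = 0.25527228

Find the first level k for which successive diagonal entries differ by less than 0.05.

k = 2

|R_{1,1} − R_{0,0}| = 0.06608827 ≥ 0.05
|R_{2,2} − R_{1,1}| = 0.00178329 < 0.05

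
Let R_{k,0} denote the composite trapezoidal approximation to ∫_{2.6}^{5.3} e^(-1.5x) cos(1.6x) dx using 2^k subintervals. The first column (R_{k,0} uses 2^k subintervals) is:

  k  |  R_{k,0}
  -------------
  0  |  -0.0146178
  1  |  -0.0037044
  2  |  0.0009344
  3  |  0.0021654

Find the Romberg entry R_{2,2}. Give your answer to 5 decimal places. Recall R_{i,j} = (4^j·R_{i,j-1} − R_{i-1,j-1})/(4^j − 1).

0.00265

R_{1,1} = -0.0037044 + (-0.0037044 − (-0.0146178))/3 = -0.0000666
R_{2,1} = 0.0009344 + (0.0009344 − (-0.0037044))/3 = 0.0024807
R_{2,2} = 0.0024807 + (0.0024807 − (-0.0000666))/15 = 0.0026505
(Column j=1 coincides with Simpson's rule on the same nodes.)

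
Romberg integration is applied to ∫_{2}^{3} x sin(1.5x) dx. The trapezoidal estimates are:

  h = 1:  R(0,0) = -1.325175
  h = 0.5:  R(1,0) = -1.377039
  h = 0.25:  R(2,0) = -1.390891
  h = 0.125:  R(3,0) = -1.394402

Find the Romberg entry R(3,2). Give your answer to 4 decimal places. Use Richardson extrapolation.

-1.3956

R(2,1) = (4·(-1.390891) − (-1.377039)) / 3 = -1.395508
R(3,1) = -1.394402 + (-1.394402 − (-1.390891))/3 = -1.395572
R(3,2) = -1.395572 + (-1.395572 − (-1.395508))/15 = -1.395576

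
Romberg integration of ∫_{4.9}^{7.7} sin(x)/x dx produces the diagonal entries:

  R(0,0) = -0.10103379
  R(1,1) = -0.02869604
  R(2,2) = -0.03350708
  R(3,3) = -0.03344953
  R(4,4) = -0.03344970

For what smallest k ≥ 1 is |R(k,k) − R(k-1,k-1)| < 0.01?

|R(1,1) − R(0,0)| = 0.07233775 ≥ 0.01
|R(2,2) − R(1,1)| = 0.00481104 < 0.01

k = 2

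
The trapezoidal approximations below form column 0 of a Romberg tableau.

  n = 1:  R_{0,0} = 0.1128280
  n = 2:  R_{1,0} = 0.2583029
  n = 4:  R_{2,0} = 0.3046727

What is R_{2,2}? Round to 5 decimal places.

0.32102

R_{1,1} = (4·0.2583029 − 0.1128280) / 3 = 0.3067945
R_{2,1} = 0.3046727 + (0.3046727 − 0.2583029)/3 = 0.3201293
R_{2,2} = 0.3201293 + (0.3201293 − 0.3067945)/15 = 0.3210183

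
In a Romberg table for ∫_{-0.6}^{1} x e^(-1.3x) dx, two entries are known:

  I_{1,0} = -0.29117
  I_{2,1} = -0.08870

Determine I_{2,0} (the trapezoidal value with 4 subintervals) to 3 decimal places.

From I_{2,1} = (4·I_{2,0} − I_{1,0})/3, solve for I_{2,0}:
4·I_{2,0} = 3·(-0.08870) + (-0.29117) = -0.55727
I_{2,0} = -0.13932

-0.139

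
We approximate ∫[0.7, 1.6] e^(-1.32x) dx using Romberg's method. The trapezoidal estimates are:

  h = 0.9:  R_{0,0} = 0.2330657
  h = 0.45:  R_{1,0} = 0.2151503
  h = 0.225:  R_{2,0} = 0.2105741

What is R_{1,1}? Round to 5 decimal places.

Richardson extrapolation on the trapezoidal column (denominator 4−1=3):
R_{1,1} = (4·0.2151503 − 0.2330657) / 3 = 0.2091785

0.20918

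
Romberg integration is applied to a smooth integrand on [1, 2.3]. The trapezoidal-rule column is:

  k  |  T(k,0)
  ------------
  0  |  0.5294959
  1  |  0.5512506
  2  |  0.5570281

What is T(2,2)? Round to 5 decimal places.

0.55898

Richardson extrapolation on the trapezoidal column (denominator 4−1=3):
T(1,1) = (4·0.5512506 − 0.5294959) / 3 = 0.5585022
T(2,1) = 0.5570281 + (0.5570281 − 0.5512506)/3 = 0.5589539
T(2,2) = (16·0.5589539 − 0.5585022) / 15 = 0.5589840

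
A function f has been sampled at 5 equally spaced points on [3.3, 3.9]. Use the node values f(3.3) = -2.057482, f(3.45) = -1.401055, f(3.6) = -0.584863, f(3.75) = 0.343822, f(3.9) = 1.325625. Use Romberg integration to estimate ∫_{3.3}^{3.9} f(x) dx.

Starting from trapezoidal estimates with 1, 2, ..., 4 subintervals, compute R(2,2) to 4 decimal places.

-0.3065

R(0,0) (trapezoid, 1 panel, h=0.6000): -0.219557
R(1,0) (trapezoid, 2 panels, h=0.3000): -0.285237
R(2,0) (trapezoid, 4 panels, h=0.1500): -0.301204
R(1,1) = -0.285237 + (-0.285237 − (-0.219557))/3 = -0.307130
R(2,1) = -0.301204 + (-0.301204 − (-0.285237))/3 = -0.306526
R(2,2) = -0.306526 + (-0.306526 − (-0.307130))/15 = -0.306486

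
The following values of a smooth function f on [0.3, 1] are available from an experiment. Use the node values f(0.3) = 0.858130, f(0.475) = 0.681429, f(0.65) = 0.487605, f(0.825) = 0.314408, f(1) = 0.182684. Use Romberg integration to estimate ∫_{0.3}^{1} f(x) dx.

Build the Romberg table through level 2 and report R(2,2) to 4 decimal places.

R(0,0) (trapezoid, 1 panel, h=0.7000): 0.364285
R(1,0) (trapezoid, 2 panels, h=0.3500): 0.352804
R(2,0) (trapezoid, 4 panels, h=0.1750): 0.350674
R(1,1) = 0.352804 + (0.352804 − 0.364285)/3 = 0.348977
R(2,1) = 0.350674 + (0.350674 − 0.352804)/3 = 0.349964
R(2,2) = 0.349964 + (0.349964 − 0.348977)/15 = 0.350030

0.3500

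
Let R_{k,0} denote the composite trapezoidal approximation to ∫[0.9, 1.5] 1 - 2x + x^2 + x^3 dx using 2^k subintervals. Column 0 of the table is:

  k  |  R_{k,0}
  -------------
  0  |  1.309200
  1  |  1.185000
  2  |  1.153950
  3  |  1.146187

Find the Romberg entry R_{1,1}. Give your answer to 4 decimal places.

1.1436

R_{1,1} = 1.185000 + (1.185000 − 1.309200)/3 = 1.143600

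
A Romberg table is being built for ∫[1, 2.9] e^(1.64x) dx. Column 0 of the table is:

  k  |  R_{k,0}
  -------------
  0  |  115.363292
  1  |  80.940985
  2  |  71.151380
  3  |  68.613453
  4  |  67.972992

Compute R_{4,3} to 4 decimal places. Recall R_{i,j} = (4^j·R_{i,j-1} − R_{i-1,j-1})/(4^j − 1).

Richardson extrapolation on the trapezoidal column (denominator 4−1=3):
R_{2,1} = (4·71.151380 − 80.940985) / 3 = 67.888178
R_{3,1} = (4·68.613453 − 71.151380) / 3 = 67.767477
R_{4,1} = 67.972992 + (67.972992 − 68.613453)/3 = 67.759505
R_{3,2} = 67.767477 + (67.767477 − 67.888178)/15 = 67.759430
R_{4,2} = 67.759505 + (67.759505 − 67.767477)/15 = 67.758974
R_{4,3} = (64·67.758974 − 67.759430) / 63 = 67.758967

67.7590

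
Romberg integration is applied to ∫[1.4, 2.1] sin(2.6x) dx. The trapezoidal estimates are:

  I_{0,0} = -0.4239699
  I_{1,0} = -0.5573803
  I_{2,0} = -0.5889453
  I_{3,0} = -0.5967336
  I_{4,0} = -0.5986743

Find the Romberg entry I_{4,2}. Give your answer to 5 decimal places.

I_{3,1} = (4·(-0.5967336) − (-0.5889453)) / 3 = -0.5993297
I_{4,1} = -0.5986743 + (-0.5986743 − (-0.5967336))/3 = -0.5993212
I_{4,2} = (16·(-0.5993212) − (-0.5993297)) / 15 = -0.5993206

-0.59932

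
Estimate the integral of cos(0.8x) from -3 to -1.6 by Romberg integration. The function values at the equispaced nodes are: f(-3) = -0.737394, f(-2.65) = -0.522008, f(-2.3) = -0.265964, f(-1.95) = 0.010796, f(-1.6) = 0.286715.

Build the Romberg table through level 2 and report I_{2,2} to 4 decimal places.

I_{0,0} (trapezoid, 1 panel, h=1.4000): -0.315475
I_{1,0} (trapezoid, 2 panels, h=0.7000): -0.343912
I_{2,0} (trapezoid, 4 panels, h=0.3500): -0.350880
I_{1,1} = -0.343912 + (-0.343912 − (-0.315475))/3 = -0.353391
I_{2,1} = -0.350880 + (-0.350880 − (-0.343912))/3 = -0.353203
I_{2,2} = -0.353203 + (-0.353203 − (-0.353391))/15 = -0.353190

-0.3532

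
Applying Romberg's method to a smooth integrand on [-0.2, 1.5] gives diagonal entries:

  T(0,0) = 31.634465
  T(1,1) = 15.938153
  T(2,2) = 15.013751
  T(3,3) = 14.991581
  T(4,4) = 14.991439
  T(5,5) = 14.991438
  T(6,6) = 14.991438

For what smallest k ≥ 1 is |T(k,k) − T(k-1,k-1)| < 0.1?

|T(1,1) − T(0,0)| = 15.696312 ≥ 0.1
|T(2,2) − T(1,1)| = 0.924402 ≥ 0.1
|T(3,3) − T(2,2)| = 0.022170 < 0.1

k = 3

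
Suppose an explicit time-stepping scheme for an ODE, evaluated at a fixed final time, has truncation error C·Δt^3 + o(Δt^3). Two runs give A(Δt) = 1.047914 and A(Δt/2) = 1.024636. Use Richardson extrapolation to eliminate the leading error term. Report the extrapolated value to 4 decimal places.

1.0213

The leading error scales as Δt^3; refining by a factor of 2 reduces it by 2^3 = 8.
Extrapolated value = (8·A(Δt/2) − A(Δt)) / (8 − 1)
= (8·1.024636 − 1.047914) / 7
= 7.149174 / 7 = 1.021311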